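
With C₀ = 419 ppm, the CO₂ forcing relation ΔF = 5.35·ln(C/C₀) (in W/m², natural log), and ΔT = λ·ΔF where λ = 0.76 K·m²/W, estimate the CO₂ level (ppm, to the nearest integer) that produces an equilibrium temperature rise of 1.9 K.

C ≈ 669 ppm

Required forcing: ΔF = ΔT/λ = 1.9/0.76 = 2.5000 W/m².
Then ln(C/419) = ΔF/5.35 = 2.5000/5.35 = 0.46729.
So C = 419 × e^0.46729 = 419 × 1.59566 = 668.58 ppm.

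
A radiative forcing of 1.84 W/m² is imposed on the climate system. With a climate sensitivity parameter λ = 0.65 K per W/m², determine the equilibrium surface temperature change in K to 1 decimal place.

ΔT = λ ΔF = 0.65 × 1.84 = 1.1960 K.

ΔT = 1.2 K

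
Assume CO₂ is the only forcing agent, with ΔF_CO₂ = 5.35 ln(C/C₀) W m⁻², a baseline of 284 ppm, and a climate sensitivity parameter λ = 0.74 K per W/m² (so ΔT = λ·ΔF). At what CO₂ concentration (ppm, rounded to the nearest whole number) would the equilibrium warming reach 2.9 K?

C ≈ 591 ppm

Required forcing: ΔF = ΔT/λ = 2.9/0.74 = 3.9189 W/m².
Then ln(C/284) = ΔF/5.35 = 3.9189/5.35 = 0.73250.
So C = 284 × e^0.73250 = 284 × 2.08027 = 590.80 ppm.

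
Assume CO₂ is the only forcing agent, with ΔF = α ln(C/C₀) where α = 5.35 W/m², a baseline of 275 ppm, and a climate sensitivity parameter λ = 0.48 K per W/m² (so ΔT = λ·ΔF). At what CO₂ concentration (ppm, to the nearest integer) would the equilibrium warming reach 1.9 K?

C ≈ 576 ppm

Required forcing: ΔF = ΔT/λ = 1.9/0.48 = 3.9583 W/m².
Then ln(C/275) = ΔF/5.35 = 3.9583/5.35 = 0.73987.
So C = 275 × e^0.73987 = 275 × 2.09566 = 576.31 ppm.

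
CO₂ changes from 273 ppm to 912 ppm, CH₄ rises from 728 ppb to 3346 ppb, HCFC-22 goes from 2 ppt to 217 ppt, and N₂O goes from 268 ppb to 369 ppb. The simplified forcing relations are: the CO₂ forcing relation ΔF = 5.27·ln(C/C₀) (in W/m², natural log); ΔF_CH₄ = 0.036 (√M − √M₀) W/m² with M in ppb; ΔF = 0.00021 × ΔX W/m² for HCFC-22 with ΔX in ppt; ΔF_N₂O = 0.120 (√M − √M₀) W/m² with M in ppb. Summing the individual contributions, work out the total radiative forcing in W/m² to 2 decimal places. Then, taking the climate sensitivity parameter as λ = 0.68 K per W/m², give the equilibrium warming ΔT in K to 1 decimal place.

ΔF = 7.85 W/m²; ΔT = 5.3 K

CO₂: 5.27 × ln(912/273) = 5.27 × ln(3.34066) = 5.27 × 1.20617 = 6.3565 W/m².
CH₄: 0.036 × (√3346 − √728) = 0.036 × (57.8446 − 26.9815) = 0.036 × 30.8631 = 1.1111 W/m².
HCFC-22: ΔF = 0.00021 × (217 − 2) = 0.00021 × 215 = 0.0452 W/m².
N₂O: 0.120 × (√369 − √268) = 0.120 × (19.2094 − 16.3707) = 0.120 × 2.8387 = 0.3406 W/m².
Total ΔF = 6.3565 + 1.1111 + 0.0452 + 0.3406 = 7.8534 W/m².
ΔT = λ ΔF = 0.68 × 7.85 = 5.3380 K.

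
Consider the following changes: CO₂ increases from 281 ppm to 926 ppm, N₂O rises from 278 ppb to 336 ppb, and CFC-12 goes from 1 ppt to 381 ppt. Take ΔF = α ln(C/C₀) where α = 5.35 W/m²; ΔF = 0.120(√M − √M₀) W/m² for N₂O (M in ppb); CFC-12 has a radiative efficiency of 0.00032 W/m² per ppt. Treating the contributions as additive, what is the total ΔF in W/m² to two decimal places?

CO₂: 5.35 × ln(926/281) = 5.35 × ln(3.29537) = 5.35 × 1.19252 = 6.3800 W/m².
N₂O: 0.120 × (√336 − √278) = 0.120 × (18.3303 − 16.6733) = 0.120 × 1.6570 = 0.1988 W/m².
CFC-12: ΔF = 0.00032 × (381 − 1) = 0.00032 × 380 = 0.1216 W/m².
Total ΔF = 6.3800 + 0.1988 + 0.1216 = 6.7004 W/m².

ΔF = 6.70 W/m²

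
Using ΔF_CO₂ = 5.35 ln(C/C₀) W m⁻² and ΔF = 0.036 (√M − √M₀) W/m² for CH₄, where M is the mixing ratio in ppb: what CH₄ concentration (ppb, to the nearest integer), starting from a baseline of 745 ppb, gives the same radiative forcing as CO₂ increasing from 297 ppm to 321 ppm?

M ≈ 1509 ppb

CO₂ forcing: 5.35 × ln(321/297) = 5.35 × 0.077709 = 0.41574 W/m².
Set 0.036(√M − √745) = 0.41574: √M = 0.41574/0.036 + √745 = 11.5483 + 27.2947 = 38.8430.
M = (38.8430)² = 1508.78 ppb.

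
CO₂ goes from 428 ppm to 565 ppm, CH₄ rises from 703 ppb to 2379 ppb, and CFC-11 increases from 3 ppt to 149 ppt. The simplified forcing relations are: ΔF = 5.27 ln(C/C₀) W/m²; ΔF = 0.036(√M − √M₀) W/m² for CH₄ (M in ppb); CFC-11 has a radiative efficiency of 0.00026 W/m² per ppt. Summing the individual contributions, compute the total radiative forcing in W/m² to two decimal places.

CO₂: 5.27 × ln(565/428) = 5.27 × ln(1.32009) = 5.27 × 0.27770 = 1.4635 W/m².
CH₄: 0.036 × (√2379 − √703) = 0.036 × (48.7750 − 26.5141) = 0.036 × 22.2609 = 0.8014 W/m².
CFC-11: ΔF = 0.00026 × (149 − 3) = 0.00026 × 146 = 0.0380 W/m².
Total ΔF = 1.4635 + 0.8014 + 0.0380 = 2.3029 W/m².

ΔF = 2.30 W/m²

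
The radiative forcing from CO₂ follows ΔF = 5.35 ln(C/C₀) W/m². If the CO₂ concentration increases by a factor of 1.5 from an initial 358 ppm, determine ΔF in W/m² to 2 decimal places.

ΔF = 5.35 × ln(1.5) = 5.35 × 0.40547 = 2.1693 W/m².

ΔF = 2.17 W/m²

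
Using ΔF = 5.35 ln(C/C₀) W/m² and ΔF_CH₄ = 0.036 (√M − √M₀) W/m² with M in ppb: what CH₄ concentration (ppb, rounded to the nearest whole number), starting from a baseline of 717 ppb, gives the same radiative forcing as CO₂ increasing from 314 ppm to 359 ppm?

CO₂ forcing: 5.35 × ln(359/314) = 5.35 × 0.133929 = 0.71652 W/m².
Set 0.036(√M − √717) = 0.71652: √M = 0.71652/0.036 + √717 = 19.9033 + 26.7769 = 46.6802.
M = (46.6802)² = 2179.04 ppb.

M ≈ 2179 ppb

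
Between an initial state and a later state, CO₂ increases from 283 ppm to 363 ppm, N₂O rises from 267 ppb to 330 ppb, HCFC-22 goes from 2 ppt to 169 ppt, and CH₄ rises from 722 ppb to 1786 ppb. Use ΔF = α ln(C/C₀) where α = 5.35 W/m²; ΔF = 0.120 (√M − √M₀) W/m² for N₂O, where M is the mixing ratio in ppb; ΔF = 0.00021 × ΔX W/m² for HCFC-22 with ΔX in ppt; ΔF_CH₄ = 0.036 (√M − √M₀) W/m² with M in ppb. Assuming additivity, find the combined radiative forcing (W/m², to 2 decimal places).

CO₂: 5.35 × ln(363/283) = 5.35 × ln(1.28269) = 5.35 × 0.24896 = 1.3319 W/m².
N₂O: 0.120 × (√330 − √267) = 0.120 × (18.1659 − 16.3401) = 0.120 × 1.8258 = 0.2191 W/m².
HCFC-22: ΔF = 0.00021 × (169 − 2) = 0.00021 × 167 = 0.0351 W/m².
CH₄: 0.036 × (√1786 − √722) = 0.036 × (42.2611 − 26.8701) = 0.036 × 15.3910 = 0.5541 W/m².
Total ΔF = 1.3319 + 0.2191 + 0.0351 + 0.5541 = 2.1402 W/m².

ΔF = 2.14 W/m²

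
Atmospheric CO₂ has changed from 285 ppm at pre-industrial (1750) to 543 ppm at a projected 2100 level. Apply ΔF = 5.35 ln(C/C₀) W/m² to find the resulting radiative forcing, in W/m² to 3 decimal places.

ΔF = 3.449 W/m²

CO₂ absorption bands are partially saturated, so forcing scales with the logarithm of the concentration ratio.
CO₂: 5.35 × ln(543/285) = 5.35 × ln(1.90526) = 5.35 × 0.64462 = 3.4487 W/m².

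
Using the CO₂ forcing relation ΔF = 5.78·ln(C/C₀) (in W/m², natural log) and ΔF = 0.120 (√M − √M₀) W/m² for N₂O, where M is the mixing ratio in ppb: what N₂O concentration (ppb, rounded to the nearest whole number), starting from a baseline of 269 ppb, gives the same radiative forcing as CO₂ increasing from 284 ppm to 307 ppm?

CO₂ forcing: 5.78 × ln(307/284) = 5.78 × 0.077874 = 0.45011 W/m².
Set 0.120(√M − √269) = 0.45011: √M = 0.45011/0.120 + √269 = 3.7509 + 16.4012 = 20.1521.
M = (20.1521)² = 406.11 ppb.

M ≈ 406 ppb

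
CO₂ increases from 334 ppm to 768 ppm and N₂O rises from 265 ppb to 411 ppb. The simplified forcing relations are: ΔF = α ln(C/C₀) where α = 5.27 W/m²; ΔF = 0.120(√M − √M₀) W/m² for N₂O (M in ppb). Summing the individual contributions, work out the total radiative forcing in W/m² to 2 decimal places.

CO₂: 5.27 × ln(768/334) = 5.27 × ln(2.29940) = 5.27 × 0.83265 = 4.3881 W/m².
N₂O: 0.120 × (√411 − √265) = 0.120 × (20.2731 − 16.2788) = 0.120 × 3.9943 = 0.4793 W/m².
Total ΔF = 4.3881 + 0.4793 = 4.8674 W/m².

ΔF = 4.87 W/m²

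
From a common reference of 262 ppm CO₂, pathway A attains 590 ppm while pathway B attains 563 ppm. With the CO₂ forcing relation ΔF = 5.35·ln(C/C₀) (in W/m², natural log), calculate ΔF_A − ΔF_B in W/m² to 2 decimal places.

ΔF_A − ΔF_B = 0.25 W/m²

ΔF_A = 5.35 ln(590/262) = 5.35 × 0.81178 = 4.3430 W/m².
ΔF_B = 5.35 ln(563/262) = 5.35 × 0.76494 = 4.0924 W/m².
Difference: 4.3430 − 4.0924 = 0.2506 W/m².
(Equivalently, ΔF_A − ΔF_B = 5.35 ln(590/563) = 5.35 × 0.04684 = 0.2506 W/m².)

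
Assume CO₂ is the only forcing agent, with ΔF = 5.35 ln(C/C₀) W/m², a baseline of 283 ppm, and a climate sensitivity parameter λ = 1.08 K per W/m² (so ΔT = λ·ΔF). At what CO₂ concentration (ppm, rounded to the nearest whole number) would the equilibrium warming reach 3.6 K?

C ≈ 528 ppm

Required forcing: ΔF = ΔT/λ = 3.6/1.08 = 3.3333 W/m².
Then ln(C/283) = ΔF/5.35 = 3.3333/5.35 = 0.62305.
So C = 283 × e^0.62305 = 283 × 1.86461 = 527.68 ppm.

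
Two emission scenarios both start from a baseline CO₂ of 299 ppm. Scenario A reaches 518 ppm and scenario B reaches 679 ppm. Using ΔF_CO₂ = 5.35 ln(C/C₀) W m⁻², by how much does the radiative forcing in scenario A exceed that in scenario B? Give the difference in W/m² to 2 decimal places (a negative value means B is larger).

ΔF_A = 5.35 ln(518/299) = 5.35 × 0.54953 = 2.9400 W/m².
ΔF_B = 5.35 ln(679/299) = 5.35 × 0.82018 = 4.3880 W/m².
Difference: 2.9400 − 4.3880 = -1.4480 W/m².

ΔF_A − ΔF_B = -1.45 W/m²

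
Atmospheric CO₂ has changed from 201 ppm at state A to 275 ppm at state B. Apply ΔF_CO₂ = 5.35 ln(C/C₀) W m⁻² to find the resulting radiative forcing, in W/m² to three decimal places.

ΔF = 1.677 W/m²

CO₂: 5.35 × ln(275/201) = 5.35 × ln(1.36816) = 5.35 × 0.31347 = 1.6771 W/m².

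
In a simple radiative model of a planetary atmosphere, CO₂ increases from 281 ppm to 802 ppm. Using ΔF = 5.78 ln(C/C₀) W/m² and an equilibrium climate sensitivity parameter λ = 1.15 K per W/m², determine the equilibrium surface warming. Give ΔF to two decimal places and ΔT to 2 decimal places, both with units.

ΔF = 6.06 W/m²; ΔT = 6.97 K

CO₂: 5.78 × ln(802/281) = 5.78 × ln(2.85409) = 5.78 × 1.04875 = 6.0618 W/m².
ΔT = λ ΔF = 1.15 × 6.06 = 6.9690 K.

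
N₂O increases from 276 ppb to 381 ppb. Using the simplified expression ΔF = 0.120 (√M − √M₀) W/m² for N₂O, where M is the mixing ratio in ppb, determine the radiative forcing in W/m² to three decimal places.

ΔF = 0.349 W/m²

N₂O: 0.120 × (√381 − √276) = 0.120 × (19.5192 − 16.6132) = 0.120 × 2.9060 = 0.3487 W/m².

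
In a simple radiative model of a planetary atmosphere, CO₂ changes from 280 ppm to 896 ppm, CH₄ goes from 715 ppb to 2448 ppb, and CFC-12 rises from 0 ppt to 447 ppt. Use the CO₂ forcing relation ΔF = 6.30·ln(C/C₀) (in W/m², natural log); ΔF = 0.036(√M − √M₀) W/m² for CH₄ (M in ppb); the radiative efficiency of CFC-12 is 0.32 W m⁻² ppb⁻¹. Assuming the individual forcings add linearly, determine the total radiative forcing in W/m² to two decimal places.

ΔF = 8.29 W/m²

CO₂: 6.30 × ln(896/280) = 6.30 × ln(3.20000) = 6.30 × 1.16315 = 7.3278 W/m².
CH₄: 0.036 × (√2448 − √715) = 0.036 × (49.4773 − 26.7395) = 0.036 × 22.7378 = 0.8186 W/m².
CFC-12: Δ = 447 − 0 = 447 ppt = 0.447 ppb; ΔF = 0.32 × 0.447 = 0.1430 W/m².
Total ΔF = 7.3278 + 0.8186 + 0.1430 = 8.2894 W/m².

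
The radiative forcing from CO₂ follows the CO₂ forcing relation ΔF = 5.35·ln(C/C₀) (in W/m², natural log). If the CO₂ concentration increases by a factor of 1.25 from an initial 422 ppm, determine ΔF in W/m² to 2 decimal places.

ΔF = 1.19 W/m²

ΔF = 5.35 × ln(1.25) = 5.35 × 0.22314 = 1.1938 W/m².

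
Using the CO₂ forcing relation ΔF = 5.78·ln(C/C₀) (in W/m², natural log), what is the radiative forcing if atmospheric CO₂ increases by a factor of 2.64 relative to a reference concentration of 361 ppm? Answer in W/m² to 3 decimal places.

ΔF = 5.611 W/m²

ΔF = 5.78 × ln(2.64) = 5.78 × 0.97078 = 5.6111 W/m².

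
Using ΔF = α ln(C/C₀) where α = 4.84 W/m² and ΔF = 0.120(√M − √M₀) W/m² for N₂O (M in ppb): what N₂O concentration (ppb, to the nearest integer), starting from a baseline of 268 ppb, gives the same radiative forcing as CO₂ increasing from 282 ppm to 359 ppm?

M ≈ 682 ppb

CO₂ forcing: 4.84 × ln(359/282) = 4.84 × 0.241415 = 1.16845 W/m².
Set 0.120(√M − √268) = 1.16845: √M = 1.16845/0.120 + √268 = 9.7371 + 16.3707 = 26.1078.
M = (26.1078)² = 681.62 ppb.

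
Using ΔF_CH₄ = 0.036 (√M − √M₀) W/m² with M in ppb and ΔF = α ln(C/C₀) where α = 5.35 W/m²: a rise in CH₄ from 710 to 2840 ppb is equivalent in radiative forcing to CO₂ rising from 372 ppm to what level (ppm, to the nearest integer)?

CH₄ forcing: 0.036 × (√2840 − √710) = 0.036 × (53.2917 − 26.6458) = 0.036 × 26.6459 = 0.95925 W/m².
Set 5.35 ln(C/372) = 0.95925: ln(C/372) = 0.95925/5.35 = 0.17930, so C = 372 × e^0.17930 = 372 × 1.19638 = 445.05 ppm.

C ≈ 445 ppm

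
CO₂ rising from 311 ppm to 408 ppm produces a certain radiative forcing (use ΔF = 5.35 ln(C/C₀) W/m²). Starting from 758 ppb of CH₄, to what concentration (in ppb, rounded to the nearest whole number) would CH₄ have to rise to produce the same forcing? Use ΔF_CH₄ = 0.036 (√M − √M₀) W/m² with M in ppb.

CO₂ forcing: 5.35 × ln(408/311) = 5.35 × 0.271474 = 1.45239 W/m².
Set 0.036(√M − √758) = 1.45239: √M = 1.45239/0.036 + √758 = 40.3442 + 27.5318 = 67.8760.
M = (67.8760)² = 4607.15 ppb.

M ≈ 4607 ppb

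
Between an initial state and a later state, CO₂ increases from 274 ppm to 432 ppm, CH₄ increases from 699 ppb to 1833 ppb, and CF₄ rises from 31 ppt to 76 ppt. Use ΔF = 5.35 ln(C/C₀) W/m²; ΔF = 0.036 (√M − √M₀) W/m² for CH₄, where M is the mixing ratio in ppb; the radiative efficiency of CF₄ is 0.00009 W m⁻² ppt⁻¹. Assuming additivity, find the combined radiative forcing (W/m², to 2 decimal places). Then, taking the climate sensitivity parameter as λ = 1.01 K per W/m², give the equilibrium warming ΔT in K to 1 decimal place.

CO₂: 5.35 × ln(432/274) = 5.35 × ln(1.57664) = 5.35 × 0.45530 = 2.4359 W/m².
CH₄: 0.036 × (√1833 − √699) = 0.036 × (42.8135 − 26.4386) = 0.036 × 16.3749 = 0.5895 W/m².
CF₄: ΔF = 0.00009 × (76 − 31) = 0.00009 × 45 = 0.0041 W/m².
Total ΔF = 2.4359 + 0.5895 + 0.0041 = 3.0295 W/m².
ΔT = λ ΔF = 1.01 × 3.03 = 3.0603 K.

ΔF = 3.03 W/m²; ΔT = 3.1 K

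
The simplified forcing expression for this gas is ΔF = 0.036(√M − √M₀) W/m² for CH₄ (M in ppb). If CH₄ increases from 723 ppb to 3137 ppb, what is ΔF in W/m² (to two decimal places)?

CH₄: 0.036 × (√3137 − √723) = 0.036 × (56.0089 − 26.8887) = 0.036 × 29.1202 = 1.0483 W/m².

ΔF = 1.05 W/m²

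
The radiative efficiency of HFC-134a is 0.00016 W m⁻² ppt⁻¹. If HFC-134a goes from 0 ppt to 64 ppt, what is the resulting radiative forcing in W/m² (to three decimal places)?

ΔF = 0.010 W/m²

HFC-134a: ΔF = 0.00016 × (64 − 0) = 0.00016 × 64 = 0.0102 W/m².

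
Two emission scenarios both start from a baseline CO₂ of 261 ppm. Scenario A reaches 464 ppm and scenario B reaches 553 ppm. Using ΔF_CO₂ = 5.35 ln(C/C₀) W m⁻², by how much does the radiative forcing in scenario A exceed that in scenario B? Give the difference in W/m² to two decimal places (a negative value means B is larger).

ΔF_A = 5.35 ln(464/261) = 5.35 × 0.57536 = 3.0782 W/m².
ΔF_B = 5.35 ln(553/261) = 5.35 × 0.75084 = 4.0170 W/m².
Difference: 3.0782 − 4.0170 = -0.9388 W/m².
(Equivalently, ΔF_A − ΔF_B = 5.35 ln(464/553) = 5.35 × -0.17547 = -0.9388 W/m².)

ΔF_A − ΔF_B = -0.94 W/m²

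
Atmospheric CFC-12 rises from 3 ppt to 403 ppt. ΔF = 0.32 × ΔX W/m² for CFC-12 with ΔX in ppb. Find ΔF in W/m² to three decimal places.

CFC-12: Δ = 403 − 3 = 400 ppt = 0.400 ppb; ΔF = 0.32 × 0.400 = 0.1280 W/m².

ΔF = 0.128 W/m²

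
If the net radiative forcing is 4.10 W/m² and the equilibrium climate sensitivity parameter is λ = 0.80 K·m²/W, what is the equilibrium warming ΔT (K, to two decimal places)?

ΔT = 3.28 K

ΔT = λ ΔF = 0.80 × 4.10 = 3.2800 K.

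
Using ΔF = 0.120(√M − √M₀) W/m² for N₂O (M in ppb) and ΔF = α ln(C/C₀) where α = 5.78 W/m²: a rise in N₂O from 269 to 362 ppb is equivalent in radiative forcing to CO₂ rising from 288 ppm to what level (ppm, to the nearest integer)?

N₂O forcing: 0.120 × (√362 − √269) = 0.120 × (19.0263 − 16.4012) = 0.120 × 2.6251 = 0.31501 W/m².
Set 5.78 ln(C/288) = 0.31501: ln(C/288) = 0.31501/5.78 = 0.05450, so C = 288 × e^0.05450 = 288 × 1.05601 = 304.13 ppm.

C ≈ 304 ppm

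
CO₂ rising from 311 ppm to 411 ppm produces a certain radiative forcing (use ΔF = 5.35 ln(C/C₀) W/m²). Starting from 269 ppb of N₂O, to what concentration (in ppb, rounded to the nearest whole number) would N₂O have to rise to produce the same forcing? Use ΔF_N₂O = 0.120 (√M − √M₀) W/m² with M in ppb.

M ≈ 831 ppb

CO₂ forcing: 5.35 × ln(411/311) = 5.35 × 0.278800 = 1.49158 W/m².
Set 0.120(√M − √269) = 1.49158: √M = 1.49158/0.120 + √269 = 12.4298 + 16.4012 = 28.8310.
M = (28.8310)² = 831.23 ppb.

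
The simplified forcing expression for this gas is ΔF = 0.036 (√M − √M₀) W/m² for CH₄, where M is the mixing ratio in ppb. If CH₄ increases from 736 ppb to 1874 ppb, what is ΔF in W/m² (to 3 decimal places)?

CH₄: 0.036 × (√1874 − √736) = 0.036 × (43.2897 − 27.1293) = 0.036 × 16.1604 = 0.5818 W/m².

ΔF = 0.582 W/m²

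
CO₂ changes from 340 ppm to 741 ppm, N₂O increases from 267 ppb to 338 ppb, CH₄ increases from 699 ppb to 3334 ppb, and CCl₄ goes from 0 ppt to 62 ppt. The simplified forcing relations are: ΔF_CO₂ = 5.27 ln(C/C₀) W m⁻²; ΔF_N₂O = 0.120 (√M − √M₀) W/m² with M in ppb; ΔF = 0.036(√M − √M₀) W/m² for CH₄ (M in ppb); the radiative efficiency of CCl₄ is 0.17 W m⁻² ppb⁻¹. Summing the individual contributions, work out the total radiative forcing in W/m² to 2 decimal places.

CO₂: 5.27 × ln(741/340) = 5.27 × ln(2.17941) = 5.27 × 0.77905 = 4.1056 W/m².
N₂O: 0.120 × (√338 − √267) = 0.120 × (18.3848 − 16.3401) = 0.120 × 2.0447 = 0.2454 W/m².
CH₄: 0.036 × (√3334 − √699) = 0.036 × (57.7408 − 26.4386) = 0.036 × 31.3022 = 1.1269 W/m².
CCl₄: Δ = 62 − 0 = 62 ppt = 0.062 ppb; ΔF = 0.17 × 0.062 = 0.0105 W/m².
Total ΔF = 4.1056 + 0.2454 + 1.1269 + 0.0105 = 5.4884 W/m².

ΔF = 5.49 W/m²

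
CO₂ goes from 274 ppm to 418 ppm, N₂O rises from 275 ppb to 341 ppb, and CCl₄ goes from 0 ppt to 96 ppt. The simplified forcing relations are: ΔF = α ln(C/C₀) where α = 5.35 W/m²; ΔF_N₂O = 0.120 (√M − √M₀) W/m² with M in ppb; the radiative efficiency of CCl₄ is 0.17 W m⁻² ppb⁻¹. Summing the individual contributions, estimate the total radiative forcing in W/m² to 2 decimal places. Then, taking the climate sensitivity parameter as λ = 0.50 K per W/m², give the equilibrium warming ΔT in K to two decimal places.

CO₂: 5.35 × ln(418/274) = 5.35 × ln(1.52555) = 5.35 × 0.42236 = 2.2596 W/m².
N₂O: 0.120 × (√341 − √275) = 0.120 × (18.4662 − 16.5831) = 0.120 × 1.8831 = 0.2260 W/m².
CCl₄: Δ = 96 − 0 = 96 ppt = 0.096 ppb; ΔF = 0.17 × 0.096 = 0.0163 W/m².
Total ΔF = 2.2596 + 0.2260 + 0.0163 = 2.5019 W/m².
ΔT = λ ΔF = 0.50 × 2.50 = 1.2500 K.

ΔF = 2.50 W/m²; ΔT = 1.25 K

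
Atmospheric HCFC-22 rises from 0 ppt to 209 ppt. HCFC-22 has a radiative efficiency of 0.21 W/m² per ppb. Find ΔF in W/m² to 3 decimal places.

HCFC-22: Δ = 209 − 0 = 209 ppt = 0.209 ppb; ΔF = 0.21 × 0.209 = 0.0439 W/m².

ΔF = 0.044 W/m²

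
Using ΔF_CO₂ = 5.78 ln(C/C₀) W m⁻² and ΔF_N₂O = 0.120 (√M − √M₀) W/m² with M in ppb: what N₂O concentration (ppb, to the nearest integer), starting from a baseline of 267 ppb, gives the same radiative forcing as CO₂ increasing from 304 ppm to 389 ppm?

M ≈ 796 ppb

CO₂ forcing: 5.78 × ln(389/304) = 5.78 × 0.246552 = 1.42507 W/m².
Set 0.120(√M − √267) = 1.42507: √M = 1.42507/0.120 + √267 = 11.8756 + 16.3401 = 28.2157.
M = (28.2157)² = 796.13 ppb.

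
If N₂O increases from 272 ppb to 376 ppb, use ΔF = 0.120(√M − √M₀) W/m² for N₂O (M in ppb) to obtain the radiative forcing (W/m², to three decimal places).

ΔF = 0.348 W/m²

N₂O: 0.120 × (√376 − √272) = 0.120 × (19.3907 − 16.4924) = 0.120 × 2.8983 = 0.3478 W/m².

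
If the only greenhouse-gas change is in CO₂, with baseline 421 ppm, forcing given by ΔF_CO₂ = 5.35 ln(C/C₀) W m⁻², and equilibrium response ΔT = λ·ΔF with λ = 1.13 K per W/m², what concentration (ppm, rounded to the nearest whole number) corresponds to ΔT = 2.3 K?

C ≈ 616 ppm

Required forcing: ΔF = ΔT/λ = 2.3/1.13 = 2.0354 W/m².
Then ln(C/421) = ΔF/5.35 = 2.0354/5.35 = 0.38045.
So C = 421 × e^0.38045 = 421 × 1.46294 = 615.90 ppm.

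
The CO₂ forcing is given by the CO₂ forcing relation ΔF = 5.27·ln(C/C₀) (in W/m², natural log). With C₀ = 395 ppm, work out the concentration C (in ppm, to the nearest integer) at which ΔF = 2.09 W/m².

Set 5.27 ln(C/395) = 2.09, so ln(C/395) = 2.09/5.27 = 0.39658.
Then C/395 = e^0.39658 = 1.48673, giving C = 395 × 1.48673 = 587.26 ppm.

C ≈ 587 ppm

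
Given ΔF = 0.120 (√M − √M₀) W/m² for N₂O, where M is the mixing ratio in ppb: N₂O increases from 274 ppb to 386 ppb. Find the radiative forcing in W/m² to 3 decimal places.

N₂O: 0.120 × (√386 − √274) = 0.120 × (19.6469 − 16.5529) = 0.120 × 3.0940 = 0.3713 W/m².

ΔF = 0.371 W/m²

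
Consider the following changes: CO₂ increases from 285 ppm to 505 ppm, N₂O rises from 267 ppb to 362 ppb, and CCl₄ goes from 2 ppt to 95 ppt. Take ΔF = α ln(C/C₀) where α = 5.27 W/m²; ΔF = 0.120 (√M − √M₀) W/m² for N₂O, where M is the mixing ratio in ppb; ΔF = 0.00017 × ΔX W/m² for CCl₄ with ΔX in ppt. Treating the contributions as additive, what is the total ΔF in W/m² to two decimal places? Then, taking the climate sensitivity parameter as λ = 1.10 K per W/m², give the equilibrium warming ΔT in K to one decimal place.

CO₂: 5.27 × ln(505/285) = 5.27 × ln(1.77193) = 5.27 × 0.57207 = 3.0148 W/m².
N₂O: 0.120 × (√362 − √267) = 0.120 × (19.0263 − 16.3401) = 0.120 × 2.6862 = 0.3223 W/m².
CCl₄: ΔF = 0.00017 × (95 − 2) = 0.00017 × 93 = 0.0158 W/m².
Total ΔF = 3.0148 + 0.3223 + 0.0158 = 3.3529 W/m².
ΔT = λ ΔF = 1.10 × 3.35 = 3.6850 K.

ΔF = 3.35 W/m²; ΔT = 3.7 K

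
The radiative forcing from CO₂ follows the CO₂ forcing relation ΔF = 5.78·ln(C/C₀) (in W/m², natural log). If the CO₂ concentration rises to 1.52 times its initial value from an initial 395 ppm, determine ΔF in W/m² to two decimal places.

Because the forcing depends only on the ratio C/C₀, the initial concentration does not enter.
ΔF = 5.78 × ln(1.52) = 5.78 × 0.41871 = 2.4201 W/m².

ΔF = 2.42 W/m²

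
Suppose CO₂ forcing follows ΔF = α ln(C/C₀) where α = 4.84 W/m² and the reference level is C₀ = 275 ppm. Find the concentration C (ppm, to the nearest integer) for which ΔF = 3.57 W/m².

C ≈ 575 ppm

Set 4.84 ln(C/275) = 3.57, so ln(C/275) = 3.57/4.84 = 0.73760.
Then C/275 = e^0.73760 = 2.09091, giving C = 275 × 2.09091 = 575.00 ppm.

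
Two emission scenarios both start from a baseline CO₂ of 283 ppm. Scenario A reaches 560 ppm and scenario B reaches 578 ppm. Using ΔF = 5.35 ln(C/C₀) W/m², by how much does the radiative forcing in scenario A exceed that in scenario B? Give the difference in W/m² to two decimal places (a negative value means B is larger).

ΔF_A − ΔF_B = -0.17 W/m²

ΔF_A = 5.35 ln(560/283) = 5.35 × 0.68249 = 3.6513 W/m².
ΔF_B = 5.35 ln(578/283) = 5.35 × 0.71413 = 3.8206 W/m².
Difference: 3.6513 − 3.8206 = -0.1693 W/m².
(Equivalently, ΔF_A − ΔF_B = 5.35 ln(560/578) = 5.35 × -0.03164 = -0.1693 W/m².)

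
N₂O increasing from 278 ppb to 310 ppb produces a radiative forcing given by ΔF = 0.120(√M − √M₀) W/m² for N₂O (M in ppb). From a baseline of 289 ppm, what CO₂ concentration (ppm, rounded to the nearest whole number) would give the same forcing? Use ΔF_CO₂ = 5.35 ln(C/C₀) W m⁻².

N₂O forcing: 0.120 × (√310 − √278) = 0.120 × (17.6068 − 16.6733) = 0.120 × 0.9335 = 0.11202 W/m².
Set 5.35 ln(C/289) = 0.11202: ln(C/289) = 0.11202/5.35 = 0.02094, so C = 289 × e^0.02094 = 289 × 1.02116 = 295.12 ppm.

C ≈ 295 ppm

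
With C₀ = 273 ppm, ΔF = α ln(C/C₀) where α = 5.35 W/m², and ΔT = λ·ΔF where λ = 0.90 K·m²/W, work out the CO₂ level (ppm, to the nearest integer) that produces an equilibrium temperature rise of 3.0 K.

C ≈ 509 ppm

Required forcing: ΔF = ΔT/λ = 3.0/0.90 = 3.3333 W/m².
Then ln(C/273) = ΔF/5.35 = 3.3333/5.35 = 0.62305.
So C = 273 × e^0.62305 = 273 × 1.86461 = 509.04 ppm.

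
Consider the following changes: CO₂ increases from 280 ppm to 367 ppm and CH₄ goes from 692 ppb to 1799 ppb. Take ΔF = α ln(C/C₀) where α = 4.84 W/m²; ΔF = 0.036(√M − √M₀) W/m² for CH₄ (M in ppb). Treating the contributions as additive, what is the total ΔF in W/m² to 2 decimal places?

ΔF = 1.89 W/m²

CO₂: 4.84 × ln(367/280) = 4.84 × ln(1.31071) = 4.84 × 0.27057 = 1.3096 W/m².
CH₄: 0.036 × (√1799 − √692) = 0.036 × (42.4146 − 26.3059) = 0.036 × 16.1087 = 0.5799 W/m².
Total ΔF = 1.3096 + 0.5799 = 1.8895 W/m².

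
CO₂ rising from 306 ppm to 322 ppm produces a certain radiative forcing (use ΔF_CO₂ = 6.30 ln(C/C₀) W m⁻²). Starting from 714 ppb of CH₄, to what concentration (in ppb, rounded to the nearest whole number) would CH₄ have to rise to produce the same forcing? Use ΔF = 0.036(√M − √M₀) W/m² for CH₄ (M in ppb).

M ≈ 1270 ppb

CO₂ forcing: 6.30 × ln(322/306) = 6.30 × 0.050966 = 0.32109 W/m².
Set 0.036(√M − √714) = 0.32109: √M = 0.32109/0.036 + √714 = 8.9192 + 26.7208 = 35.6400.
M = (35.6400)² = 1270.21 ppb.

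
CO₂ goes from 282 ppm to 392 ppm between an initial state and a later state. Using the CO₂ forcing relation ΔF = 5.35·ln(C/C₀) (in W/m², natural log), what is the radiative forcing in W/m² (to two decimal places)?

CO₂ absorption bands are partially saturated, so forcing scales with the logarithm of the concentration ratio.
CO₂: 5.35 × ln(392/282) = 5.35 × ln(1.39007) = 5.35 × 0.32935 = 1.7620 W/m².

ΔF = 1.76 W/m²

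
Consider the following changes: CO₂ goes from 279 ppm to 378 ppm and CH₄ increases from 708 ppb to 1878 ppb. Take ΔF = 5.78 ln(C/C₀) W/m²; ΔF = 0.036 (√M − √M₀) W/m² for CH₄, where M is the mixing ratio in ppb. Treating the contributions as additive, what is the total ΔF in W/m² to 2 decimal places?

CO₂: 5.78 × ln(378/279) = 5.78 × ln(1.35484) = 5.78 × 0.30368 = 1.7553 W/m².
CH₄: 0.036 × (√1878 − √708) = 0.036 × (43.3359 − 26.6083) = 0.036 × 16.7276 = 0.6022 W/m².
Total ΔF = 1.7553 + 0.6022 = 2.3575 W/m².

ΔF = 2.36 W/m²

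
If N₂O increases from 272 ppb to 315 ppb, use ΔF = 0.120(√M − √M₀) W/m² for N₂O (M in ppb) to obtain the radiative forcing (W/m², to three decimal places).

ΔF = 0.151 W/m²

N₂O: 0.120 × (√315 − √272) = 0.120 × (17.7482 − 16.4924) = 0.120 × 1.2558 = 0.1507 W/m².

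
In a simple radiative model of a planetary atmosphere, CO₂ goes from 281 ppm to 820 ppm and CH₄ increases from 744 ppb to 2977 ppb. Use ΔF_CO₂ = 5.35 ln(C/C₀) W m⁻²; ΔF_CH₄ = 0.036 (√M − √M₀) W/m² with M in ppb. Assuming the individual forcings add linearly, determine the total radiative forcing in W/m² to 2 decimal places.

ΔF = 6.71 W/m²

CO₂: 5.35 × ln(820/281) = 5.35 × ln(2.91815) = 5.35 × 1.07095 = 5.7296 W/m².
CH₄: 0.036 × (√2977 − √744) = 0.036 × (54.5619 − 27.2764) = 0.036 × 27.2855 = 0.9823 W/m².
Total ΔF = 5.7296 + 0.9823 = 6.7119 W/m².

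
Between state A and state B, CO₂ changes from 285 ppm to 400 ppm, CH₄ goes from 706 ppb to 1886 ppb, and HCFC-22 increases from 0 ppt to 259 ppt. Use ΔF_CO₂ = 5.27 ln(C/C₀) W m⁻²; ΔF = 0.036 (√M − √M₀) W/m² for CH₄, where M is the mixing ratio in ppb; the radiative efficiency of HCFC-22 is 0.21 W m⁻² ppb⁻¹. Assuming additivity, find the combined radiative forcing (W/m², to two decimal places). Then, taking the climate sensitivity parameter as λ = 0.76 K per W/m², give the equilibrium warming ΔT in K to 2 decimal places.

ΔF = 2.45 W/m²; ΔT = 1.86 K

CO₂: 5.27 × ln(400/285) = 5.27 × ln(1.40351) = 5.27 × 0.33898 = 1.7864 W/m².
CH₄: 0.036 × (√1886 − √706) = 0.036 × (43.4281 − 26.5707) = 0.036 × 16.8574 = 0.6069 W/m².
HCFC-22: Δ = 259 − 0 = 259 ppt = 0.259 ppb; ΔF = 0.21 × 0.259 = 0.0544 W/m².
Total ΔF = 1.7864 + 0.6069 + 0.0544 = 2.4477 W/m².
ΔT = λ ΔF = 0.76 × 2.45 = 1.8620 K.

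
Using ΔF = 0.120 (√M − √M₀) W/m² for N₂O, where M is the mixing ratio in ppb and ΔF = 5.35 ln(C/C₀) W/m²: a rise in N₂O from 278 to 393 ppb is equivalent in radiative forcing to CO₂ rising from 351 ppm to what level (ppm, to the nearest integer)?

C ≈ 377 ppm

N₂O forcing: 0.120 × (√393 − √278) = 0.120 × (19.8242 − 16.6733) = 0.120 × 3.1509 = 0.37811 W/m².
Set 5.35 ln(C/351) = 0.37811: ln(C/351) = 0.37811/5.35 = 0.07067, so C = 351 × e^0.07067 = 351 × 1.07323 = 376.70 ppm.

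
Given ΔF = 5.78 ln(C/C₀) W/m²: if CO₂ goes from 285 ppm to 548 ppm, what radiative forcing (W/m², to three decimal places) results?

CO₂: 5.78 × ln(548/285) = 5.78 × ln(1.92281) = 5.78 × 0.65379 = 3.7789 W/m².

ΔF = 3.779 W/m²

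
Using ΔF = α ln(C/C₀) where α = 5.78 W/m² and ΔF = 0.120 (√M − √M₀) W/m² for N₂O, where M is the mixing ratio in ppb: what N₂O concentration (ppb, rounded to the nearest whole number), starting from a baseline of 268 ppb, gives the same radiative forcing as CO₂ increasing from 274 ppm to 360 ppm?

CO₂ forcing: 5.78 × ln(360/274) = 5.78 × 0.272976 = 1.57780 W/m².
Set 0.120(√M − √268) = 1.57780: √M = 1.57780/0.120 + √268 = 13.1483 + 16.3707 = 29.5190.
M = (29.5190)² = 871.37 ppb.

M ≈ 871 ppb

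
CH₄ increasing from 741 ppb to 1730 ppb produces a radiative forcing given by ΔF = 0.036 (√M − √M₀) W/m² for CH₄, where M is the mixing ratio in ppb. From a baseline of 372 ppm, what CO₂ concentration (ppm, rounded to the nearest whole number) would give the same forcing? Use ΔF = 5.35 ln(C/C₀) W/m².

CH₄ forcing: 0.036 × (√1730 − √741) = 0.036 × (41.5933 − 27.2213) = 0.036 × 14.3720 = 0.51739 W/m².
Set 5.35 ln(C/372) = 0.51739: ln(C/372) = 0.51739/5.35 = 0.09671, so C = 372 × e^0.09671 = 372 × 1.10154 = 409.77 ppm.

C ≈ 410 ppm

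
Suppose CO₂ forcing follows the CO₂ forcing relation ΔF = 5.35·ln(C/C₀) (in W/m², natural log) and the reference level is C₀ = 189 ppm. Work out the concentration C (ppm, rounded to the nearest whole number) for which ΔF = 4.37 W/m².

C ≈ 428 ppm

Set 5.35 ln(C/189) = 4.37, so ln(C/189) = 4.37/5.35 = 0.81682.
Then C/189 = e^0.81682 = 2.26329, giving C = 189 × 2.26329 = 427.76 ppm.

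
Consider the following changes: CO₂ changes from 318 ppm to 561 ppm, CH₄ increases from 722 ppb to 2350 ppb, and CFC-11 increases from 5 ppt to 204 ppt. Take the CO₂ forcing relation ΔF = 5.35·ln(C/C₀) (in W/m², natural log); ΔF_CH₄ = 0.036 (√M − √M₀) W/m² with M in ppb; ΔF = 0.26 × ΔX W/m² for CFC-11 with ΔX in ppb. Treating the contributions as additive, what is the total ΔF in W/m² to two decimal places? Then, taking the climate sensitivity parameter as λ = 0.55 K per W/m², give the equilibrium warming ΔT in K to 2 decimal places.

CO₂: 5.35 × ln(561/318) = 5.35 × ln(1.76415) = 5.35 × 0.56767 = 3.0370 W/m².
CH₄: 0.036 × (√2350 − √722) = 0.036 × (48.4768 − 26.8701) = 0.036 × 21.6067 = 0.7778 W/m².
CFC-11: Δ = 204 − 5 = 199 ppt = 0.199 ppb; ΔF = 0.26 × 0.199 = 0.0517 W/m².
Total ΔF = 3.0370 + 0.7778 + 0.0517 = 3.8665 W/m².
ΔT = λ ΔF = 0.55 × 3.87 = 2.1285 K.

ΔF = 3.87 W/m²; ΔT = 2.13 K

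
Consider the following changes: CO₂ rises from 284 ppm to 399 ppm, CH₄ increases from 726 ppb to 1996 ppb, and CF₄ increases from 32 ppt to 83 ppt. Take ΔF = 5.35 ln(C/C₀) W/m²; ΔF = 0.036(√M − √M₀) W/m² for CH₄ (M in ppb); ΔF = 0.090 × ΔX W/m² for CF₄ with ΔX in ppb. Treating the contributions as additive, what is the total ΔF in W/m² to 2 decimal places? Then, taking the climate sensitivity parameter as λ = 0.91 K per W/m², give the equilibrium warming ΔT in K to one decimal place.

ΔF = 2.46 W/m²; ΔT = 2.2 K

CO₂: 5.35 × ln(399/284) = 5.35 × ln(1.40493) = 5.35 × 0.33999 = 1.8189 W/m².
CH₄: 0.036 × (√1996 − √726) = 0.036 × (44.6766 − 26.9444) = 0.036 × 17.7322 = 0.6384 W/m².
CF₄: Δ = 83 − 32 = 51 ppt = 0.051 ppb; ΔF = 0.090 × 0.051 = 0.0046 W/m².
Total ΔF = 1.8189 + 0.6384 + 0.0046 = 2.4619 W/m².
ΔT = λ ΔF = 0.91 × 2.46 = 2.2386 K.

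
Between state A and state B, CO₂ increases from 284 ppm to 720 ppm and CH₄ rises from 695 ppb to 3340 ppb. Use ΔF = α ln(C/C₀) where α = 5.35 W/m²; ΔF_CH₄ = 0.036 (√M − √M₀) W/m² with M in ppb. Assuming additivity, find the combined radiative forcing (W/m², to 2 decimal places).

CO₂: 5.35 × ln(720/284) = 5.35 × ln(2.53521) = 5.35 × 0.93028 = 4.9770 W/m².
CH₄: 0.036 × (√3340 − √695) = 0.036 × (57.7927 − 26.3629) = 0.036 × 31.4298 = 1.1315 W/m².
Total ΔF = 4.9770 + 1.1315 = 6.1085 W/m².

ΔF = 6.11 W/m²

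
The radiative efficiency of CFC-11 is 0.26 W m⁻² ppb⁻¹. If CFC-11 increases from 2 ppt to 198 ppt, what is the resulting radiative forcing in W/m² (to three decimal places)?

ΔF = 0.051 W/m²

CFC-11: Δ = 198 − 2 = 196 ppt = 0.196 ppb; ΔF = 0.26 × 0.196 = 0.0510 W/m².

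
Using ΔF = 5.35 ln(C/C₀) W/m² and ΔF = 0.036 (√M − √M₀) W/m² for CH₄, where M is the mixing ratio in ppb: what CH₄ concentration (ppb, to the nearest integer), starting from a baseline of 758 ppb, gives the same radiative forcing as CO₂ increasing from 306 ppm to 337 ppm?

CO₂ forcing: 5.35 × ln(337/306) = 5.35 × 0.096498 = 0.51626 W/m².
Set 0.036(√M − √758) = 0.51626: √M = 0.51626/0.036 + √758 = 14.3406 + 27.5318 = 41.8724.
M = (41.8724)² = 1753.30 ppb.

M ≈ 1753 ppb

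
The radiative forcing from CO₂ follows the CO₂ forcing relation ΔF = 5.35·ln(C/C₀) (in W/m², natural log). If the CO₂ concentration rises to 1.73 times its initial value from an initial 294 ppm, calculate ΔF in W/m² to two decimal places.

ΔF = 2.93 W/m²

ΔF = 5.35 × ln(1.73) = 5.35 × 0.54812 = 2.9324 W/m².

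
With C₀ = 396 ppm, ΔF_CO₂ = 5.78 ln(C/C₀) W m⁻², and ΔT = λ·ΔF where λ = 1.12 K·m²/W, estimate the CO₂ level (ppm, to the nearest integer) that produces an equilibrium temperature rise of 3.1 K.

C ≈ 639 ppm

Required forcing: ΔF = ΔT/λ = 3.1/1.12 = 2.7679 W/m².
Then ln(C/396) = ΔF/5.78 = 2.7679/5.78 = 0.47888.
So C = 396 × e^0.47888 = 396 × 1.61427 = 639.25 ppm.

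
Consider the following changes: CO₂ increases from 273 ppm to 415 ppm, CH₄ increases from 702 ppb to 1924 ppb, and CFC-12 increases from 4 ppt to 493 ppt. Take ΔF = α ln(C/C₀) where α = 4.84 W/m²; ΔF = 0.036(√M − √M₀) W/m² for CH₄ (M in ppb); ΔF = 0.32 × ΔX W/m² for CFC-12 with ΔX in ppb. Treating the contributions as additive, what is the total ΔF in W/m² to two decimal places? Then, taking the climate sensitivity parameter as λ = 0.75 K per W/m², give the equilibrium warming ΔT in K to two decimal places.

CO₂: 4.84 × ln(415/273) = 4.84 × ln(1.52015) = 4.84 × 0.41881 = 2.0270 W/m².
CH₄: 0.036 × (√1924 − √702) = 0.036 × (43.8634 − 26.4953) = 0.036 × 17.3681 = 0.6253 W/m².
CFC-12: Δ = 493 − 4 = 489 ppt = 0.489 ppb; ΔF = 0.32 × 0.489 = 0.1565 W/m².
Total ΔF = 2.0270 + 0.6253 + 0.1565 = 2.8088 W/m².
ΔT = λ ΔF = 0.75 × 2.81 = 2.1075 K.

ΔF = 2.81 W/m²; ΔT = 2.11 K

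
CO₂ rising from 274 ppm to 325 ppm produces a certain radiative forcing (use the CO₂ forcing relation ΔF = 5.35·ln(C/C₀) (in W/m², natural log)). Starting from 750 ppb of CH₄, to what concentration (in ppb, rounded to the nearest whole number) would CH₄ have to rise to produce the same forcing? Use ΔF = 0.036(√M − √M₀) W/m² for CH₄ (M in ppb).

CO₂ forcing: 5.35 × ln(325/274) = 5.35 × 0.170697 = 0.91323 W/m².
Set 0.036(√M − √750) = 0.91323: √M = 0.91323/0.036 + √750 = 25.3675 + 27.3861 = 52.7536.
M = (52.7536)² = 2782.94 ppb.

M ≈ 2783 ppb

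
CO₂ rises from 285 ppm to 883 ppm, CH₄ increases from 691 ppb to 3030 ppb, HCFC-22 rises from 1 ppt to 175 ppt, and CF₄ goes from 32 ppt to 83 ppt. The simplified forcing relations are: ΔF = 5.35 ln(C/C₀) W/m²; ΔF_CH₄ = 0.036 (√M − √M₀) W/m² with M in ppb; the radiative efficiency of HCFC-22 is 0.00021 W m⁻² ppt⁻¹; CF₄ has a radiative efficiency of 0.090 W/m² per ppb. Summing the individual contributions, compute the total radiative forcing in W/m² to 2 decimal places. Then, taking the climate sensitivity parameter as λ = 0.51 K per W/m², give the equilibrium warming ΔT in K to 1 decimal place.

CO₂: 5.35 × ln(883/285) = 5.35 × ln(3.09825) = 5.35 × 1.13084 = 6.0500 W/m².
CH₄: 0.036 × (√3030 − √691) = 0.036 × (55.0454 − 26.2869) = 0.036 × 28.7585 = 1.0353 W/m².
HCFC-22: ΔF = 0.00021 × (175 − 1) = 0.00021 × 174 = 0.0365 W/m².
CF₄: Δ = 83 − 32 = 51 ppt = 0.051 ppb; ΔF = 0.090 × 0.051 = 0.0046 W/m².
Total ΔF = 6.0500 + 1.0353 + 0.0365 + 0.0046 = 7.1264 W/m².
ΔT = λ ΔF = 0.51 × 7.13 = 3.6363 K.

ΔF = 7.13 W/m²; ΔT = 3.6 K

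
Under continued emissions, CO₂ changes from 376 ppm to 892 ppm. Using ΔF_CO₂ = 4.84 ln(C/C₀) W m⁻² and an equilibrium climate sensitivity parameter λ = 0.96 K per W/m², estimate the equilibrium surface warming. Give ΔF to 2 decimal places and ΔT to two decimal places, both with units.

ΔF = 4.18 W/m²; ΔT = 4.01 K

CO₂: 4.84 × ln(892/376) = 4.84 × ln(2.37234) = 4.84 × 0.86388 = 4.1812 W/m².
ΔT = λ ΔF = 0.96 × 4.18 = 4.0128 K.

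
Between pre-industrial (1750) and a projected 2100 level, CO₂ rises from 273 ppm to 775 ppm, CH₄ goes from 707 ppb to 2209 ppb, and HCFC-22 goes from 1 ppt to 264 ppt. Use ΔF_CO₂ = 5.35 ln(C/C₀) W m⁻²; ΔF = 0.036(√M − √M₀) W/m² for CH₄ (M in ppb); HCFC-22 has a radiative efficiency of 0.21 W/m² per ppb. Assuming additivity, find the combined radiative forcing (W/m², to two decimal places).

CO₂: 5.35 × ln(775/273) = 5.35 × ln(2.83883) = 5.35 × 1.04339 = 5.5821 W/m².
CH₄: 0.036 × (√2209 − √707) = 0.036 × (47.0000 − 26.5895) = 0.036 × 20.4105 = 0.7348 W/m².
HCFC-22: Δ = 264 − 1 = 263 ppt = 0.263 ppb; ΔF = 0.21 × 0.263 = 0.0552 W/m².
Total ΔF = 5.5821 + 0.7348 + 0.0552 = 6.3721 W/m².

ΔF = 6.37 W/m²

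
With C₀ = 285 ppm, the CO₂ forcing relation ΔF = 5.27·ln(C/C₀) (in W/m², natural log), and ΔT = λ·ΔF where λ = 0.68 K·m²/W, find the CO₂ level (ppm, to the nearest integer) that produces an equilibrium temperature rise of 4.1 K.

C ≈ 895 ppm

Required forcing: ΔF = ΔT/λ = 4.1/0.68 = 6.0294 W/m².
Then ln(C/285) = ΔF/5.27 = 6.0294/5.27 = 1.14410.
So C = 285 × e^1.14410 = 285 × 3.13961 = 894.79 ppm.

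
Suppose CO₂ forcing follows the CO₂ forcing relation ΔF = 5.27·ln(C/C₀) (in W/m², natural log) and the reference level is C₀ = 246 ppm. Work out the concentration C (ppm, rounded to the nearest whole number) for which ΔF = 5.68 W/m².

C ≈ 723 ppm

Set 5.27 ln(C/246) = 5.68, so ln(C/246) = 5.68/5.27 = 1.07780.
Then C/246 = e^1.07780 = 2.93821, giving C = 246 × 2.93821 = 722.80 ppm.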